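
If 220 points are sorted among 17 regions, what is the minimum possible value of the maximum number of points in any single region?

13

Pigeonhole: the 17 regions are the holes and the 220 points are the pigeons.
If every region held at most 12 points, the total would be at most 17 × 12 = 204, which is less than 220.
So some region holds at least ⌈220/17⌉ = 13 points.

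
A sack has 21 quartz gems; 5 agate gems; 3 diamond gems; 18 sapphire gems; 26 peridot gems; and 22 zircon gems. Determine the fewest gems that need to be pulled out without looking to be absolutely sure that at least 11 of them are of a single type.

49

The 6 types are the holes; the gems drawn are the pigeons.
To avoid 11 of any one type, the worst case takes at most 10 of each type, or every gem of a type that has fewer than 10.
That gives 10 + 5 + 3 + 10 + 10 + 10 = 48 gems with no type reaching 11.
The next gem forces some type to 11, so 48 + 1 = 49.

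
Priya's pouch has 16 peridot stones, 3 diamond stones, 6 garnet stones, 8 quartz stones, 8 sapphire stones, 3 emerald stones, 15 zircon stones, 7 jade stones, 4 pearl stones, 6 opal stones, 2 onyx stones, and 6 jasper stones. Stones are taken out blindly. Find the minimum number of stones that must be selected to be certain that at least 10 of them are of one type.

By the pigeonhole principle, put each drawn stone into a box by type. The largest draw with every box below 10 takes min(count, 9) from each type; types with fewer than 9 contribute all they have.
Σ min(cᵢ, 9) = 9 + 3 + 6 + 8 + 8 + 3 + 9 + 7 + 4 + 6 + 2 + 6 = 71.
Draw number 71 + 1 = 72 must push one box to 10.

72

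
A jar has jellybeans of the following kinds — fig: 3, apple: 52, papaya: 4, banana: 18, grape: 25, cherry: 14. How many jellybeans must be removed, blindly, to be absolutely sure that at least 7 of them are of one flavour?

By the pigeonhole principle, the 6 flavours are the holes; the jellybeans drawn are the pigeons.
To avoid 7 of any one flavour, the worst case takes at most 6 of each flavour, or every jellybean of a flavour that has fewer than 6.
That gives 3 + 6 + 4 + 6 + 6 + 6 = 31 jellybeans with no flavour reaching 7.
The next jellybean forces some flavour to 7, so 31 + 1 = 32.

32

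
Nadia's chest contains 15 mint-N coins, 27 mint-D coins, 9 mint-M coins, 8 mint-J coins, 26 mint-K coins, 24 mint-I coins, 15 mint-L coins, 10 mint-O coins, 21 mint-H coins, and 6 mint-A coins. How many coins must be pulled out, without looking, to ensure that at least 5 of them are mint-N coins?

151

In the worst case for collecting mint-N coins, every non-mint-N coin comes out first.
There are 27 + 9 + 8 + 26 + 24 + 15 + 10 + 21 + 6 = 146 non-mint-N coins altogether.
After those, each further coin must be mint-N, so 146 + 5 = 151 draws guarantee 5 mint-N coins.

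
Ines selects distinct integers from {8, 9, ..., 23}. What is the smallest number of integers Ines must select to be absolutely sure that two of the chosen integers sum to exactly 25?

12

A set avoiding the sum 25 can contain at most one of each pair {x, 25−x}, plus the 6 elements whose complement lies outside the range.
The integers 13, …, 23 (11 of them) are such a set: any two sum to at least 13+14 = 27 > 25.
By the pigeonhole principle, any 12th integer completes one of the 5 pairs, so 12 choices force a sum of 25.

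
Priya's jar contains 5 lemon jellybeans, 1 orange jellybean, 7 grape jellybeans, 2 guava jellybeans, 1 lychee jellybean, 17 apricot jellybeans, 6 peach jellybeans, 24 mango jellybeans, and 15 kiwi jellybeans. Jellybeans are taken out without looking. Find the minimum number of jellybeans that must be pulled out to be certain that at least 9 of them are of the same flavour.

47

Pigeonhole: the 9 flavours are the holes; the jellybeans drawn are the pigeons.
To avoid 9 of any one flavour, the worst case takes at most 8 of each flavour, or every jellybean of a flavour that has fewer than 8.
That gives 5 + 1 + 7 + 2 + 1 + 8 + 6 + 8 + 8 = 46 jellybeans with no flavour reaching 9.
The next jellybean forces some flavour to 9, so 46 + 1 = 47.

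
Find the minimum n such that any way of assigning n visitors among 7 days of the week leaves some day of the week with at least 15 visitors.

With 98 visitors one could put exactly 14 in each of the 7 days of the week, and no day of the week would reach 15.
One more visitor must land in a day of the week that already has 14, giving it 15.
So 7 × 14 + 1 = 99 visitors are required.

99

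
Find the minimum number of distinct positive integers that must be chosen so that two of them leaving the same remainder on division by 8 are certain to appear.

9

By pigeonhole, the 8 residue classes mod 8 are the pigeonholes.
With 8 integers one could put 1 in each residue class and have no class reach 2.
The 9th integer pushes some class to 2, so 8·1 + 1 = 9.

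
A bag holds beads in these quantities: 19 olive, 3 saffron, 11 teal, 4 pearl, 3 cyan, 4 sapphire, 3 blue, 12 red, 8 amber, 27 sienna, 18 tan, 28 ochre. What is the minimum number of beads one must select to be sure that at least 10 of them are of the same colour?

80

By the pigeonhole principle, the 12 colours are the holes; the beads drawn are the pigeons.
To avoid 10 of any one colour, the worst case takes at most 9 of each colour, or every bead of a colour that has fewer than 9.
That gives 9 + 3 + 9 + 4 + 3 + 4 + 3 + 9 + 8 + 9 + 9 + 9 = 79 beads with no colour reaching 10.
The next bead forces some colour to 10, so 79 + 1 = 80.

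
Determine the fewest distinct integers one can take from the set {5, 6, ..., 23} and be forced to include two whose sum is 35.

14

Group the elements by complementary pair {x, 35−x}: {12,23}, {13,22}, {14,21}, …, giving 6 two-element pairs and 7 integers whose partner 35−x falls outside [5,23].
Treating each of those 13 groups as a pigeonhole, one can pick one integer per group — 13 integers — with no two summing to 35.
The 14th integer lands in an occupied pair, forcing a sum of 35.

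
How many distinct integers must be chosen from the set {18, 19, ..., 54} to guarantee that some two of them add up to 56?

28

Two chosen integers sum to 56 exactly when both halves of some pair {x, 56−x} with 18 ≤ x ≤ 56−x ≤ 38 are chosen — 10 such pairs.
The remaining 17 elements (those with no distinct partner in range) can never complete a 56-sum, so the worst case takes all of them and one from each pair: 17 + 10 = 27.
The 28th integer has to be the second member of some pair, so 27 + 1 = 28.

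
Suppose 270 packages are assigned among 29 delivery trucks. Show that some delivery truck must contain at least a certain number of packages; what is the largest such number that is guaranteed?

Pigeonhole: the 29 delivery trucks are the holes and the 270 packages are the pigeons.
If every delivery truck held at most 9 packages, the total would be at most 29 × 9 = 261, which is less than 270.
So some delivery truck holds at least ⌈270/29⌉ = 10 packages.

10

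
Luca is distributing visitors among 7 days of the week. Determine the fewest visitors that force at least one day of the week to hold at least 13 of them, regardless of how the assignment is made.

With 84 visitors one could put exactly 12 in each of the 7 days of the week, and no day of the week would reach 13.
By pigeonhole, one more visitor must land in a day of the week that already has 12, giving it 13.
So 7 × 12 + 1 = 85 visitors are required.

85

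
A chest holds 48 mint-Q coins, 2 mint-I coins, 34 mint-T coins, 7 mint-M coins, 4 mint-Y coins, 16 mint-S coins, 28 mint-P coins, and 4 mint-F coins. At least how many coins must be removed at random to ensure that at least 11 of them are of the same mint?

58

Pigeonhole: the 8 mints are the holes; the coins drawn are the pigeons.
To avoid 11 of any one mint, the worst case takes at most 10 of each mint, or every coin of a mint that has fewer than 10.
That gives 10 + 2 + 10 + 7 + 4 + 10 + 10 + 4 = 57 coins with no mint reaching 11.
The next coin forces some mint to 11, so 57 + 1 = 58.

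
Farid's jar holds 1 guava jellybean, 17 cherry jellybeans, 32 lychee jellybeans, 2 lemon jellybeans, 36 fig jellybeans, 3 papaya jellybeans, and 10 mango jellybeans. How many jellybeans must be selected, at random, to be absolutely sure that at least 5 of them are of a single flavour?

23

Put each drawn jellybean into a box by flavour. The largest draw with every box below 5 takes min(count, 4) from each flavour; flavours with fewer than 4 contribute all they have.
Σ min(cᵢ, 4) = 1 + 4 + 4 + 2 + 4 + 3 + 4 = 22.
Draw number 22 + 1 = 23 must push one box to 5.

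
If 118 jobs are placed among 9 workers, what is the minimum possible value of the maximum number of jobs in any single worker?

By pigeonhole, the 9 workers are the holes and the 118 jobs are the pigeons.
If every worker held at most 13 jobs, the total would be at most 9 × 13 = 117, which is less than 118.
So some worker holds at least ⌈118/9⌉ = 14 jobs.

14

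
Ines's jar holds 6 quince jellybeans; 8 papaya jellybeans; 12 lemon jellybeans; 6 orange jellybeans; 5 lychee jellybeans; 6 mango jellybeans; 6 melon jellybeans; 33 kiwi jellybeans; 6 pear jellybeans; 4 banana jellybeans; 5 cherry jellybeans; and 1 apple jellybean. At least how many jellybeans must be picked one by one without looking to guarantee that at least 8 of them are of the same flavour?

67

An adversary could hand out at most 7 jellybeans per flavour (9 flavours run out sooner): 6 + 7 + 7 + 6 + 5 + 6 + 6 + 7 + 6 + 4 + 5 + 1 = 66 jellybeans and still no flavour has 8.
One more jellybean lands in a flavour already at 7, so 67 draws are enough and 66 are not.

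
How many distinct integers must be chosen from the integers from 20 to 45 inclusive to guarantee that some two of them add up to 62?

16

A set avoiding the sum 62 can contain at most one of each pair {x, 62−x}, plus the 4 elements whose complement lies outside the range or equal to its own complement.
The integers 31, …, 45 (15 of them) are such a set: any two sum to at least 31+32 = 63 > 62.
Any 16th integer completes one of the 11 pairs, so 16 choices force a sum of 62.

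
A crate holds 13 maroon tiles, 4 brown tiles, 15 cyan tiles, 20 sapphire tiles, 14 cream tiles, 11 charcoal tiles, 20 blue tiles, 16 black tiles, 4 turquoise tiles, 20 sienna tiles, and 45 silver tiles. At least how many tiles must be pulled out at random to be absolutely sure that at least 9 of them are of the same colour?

81

An adversary could hand out at most 8 tiles per colour (brown, turquoise run out sooner): 8 + 4 + 8 + 8 + 8 + 8 + 8 + 8 + 4 + 8 + 8 = 80 tiles and still no colour has 9.
By pigeonhole, one more tile lands in a colour already at 8, so 81 draws are enough and 80 are not.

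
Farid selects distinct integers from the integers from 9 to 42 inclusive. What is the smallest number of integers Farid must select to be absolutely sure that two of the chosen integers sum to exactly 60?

23

Group the elements by complementary pair {x, 60−x}: {18,42}, {19,41}, {20,40}, …, giving 12 two-element pairs, the single value 30 (it cannot pair with itself since the integers are distinct), and 9 integers whose partner 60−x falls outside [9,42].
Treating each of those 22 groups as a pigeonhole, one can pick one integer per group — 22 integers — with no two summing to 60.
The 23rd integer lands in an occupied pair, forcing a sum of 60.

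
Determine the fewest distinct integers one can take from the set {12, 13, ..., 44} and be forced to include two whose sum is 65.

A set avoiding the sum 65 can contain at most one of each pair {x, 65−x}, plus the 9 elements whose complement lies outside the range.
The integers 12, …, 32 (21 of them) are such a set: any two sum to at least 12+13 = 25 and at most 31+32 = 63 < 65.
Any 22nd integer completes one of the 12 pairs, so 22 choices force a sum of 65.

22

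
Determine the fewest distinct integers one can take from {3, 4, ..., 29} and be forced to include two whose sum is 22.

Two chosen integers sum to 22 exactly when both halves of some pair {x, 22−x} with 3 ≤ x ≤ 22−x ≤ 19 are chosen — 8 such pairs.
The remaining 11 elements (those with no distinct partner in range) can never complete a 22-sum, so the worst case takes all of them and one from each pair: 11 + 8 = 19.
Pigeonhole: the 20th integer has to be the second member of some pair, so 19 + 1 = 20.

20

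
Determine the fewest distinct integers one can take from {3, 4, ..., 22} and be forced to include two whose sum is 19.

A set avoiding the sum 19 can contain at most one of each pair {x, 19−x}, plus the 6 elements whose complement lies outside the range.
The integers 10, …, 22 (13 of them) are such a set: any two sum to at least 10+11 = 21 > 19.
By pigeonhole, any 14th integer completes one of the 7 pairs, so 14 choices force a sum of 19.

14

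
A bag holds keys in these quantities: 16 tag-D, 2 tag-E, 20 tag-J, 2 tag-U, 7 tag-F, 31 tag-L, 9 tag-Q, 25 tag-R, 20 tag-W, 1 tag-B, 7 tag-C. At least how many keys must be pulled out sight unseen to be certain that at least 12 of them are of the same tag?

84

By the pigeonhole principle, put each drawn key into a box by tag. The largest draw with every box below 12 takes min(count, 11) from each tag; tags with fewer than 11 contribute all they have.
Σ min(cᵢ, 11) = 11 + 2 + 11 + 2 + 7 + 11 + 9 + 11 + 11 + 1 + 7 = 83.
Draw number 83 + 1 = 84 must push one box to 12.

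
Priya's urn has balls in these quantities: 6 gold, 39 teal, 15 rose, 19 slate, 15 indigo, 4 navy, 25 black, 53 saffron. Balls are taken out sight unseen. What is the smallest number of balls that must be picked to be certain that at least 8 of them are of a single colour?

By pigeonhole, the 8 colours are the holes; the balls drawn are the pigeons.
To avoid 8 of any one colour, the worst case takes at most 7 of each colour, or every ball of a colour that has fewer than 7.
That gives 6 + 7 + 7 + 7 + 7 + 4 + 7 + 7 = 52 balls with no colour reaching 8.
The next ball forces some colour to 8, so 52 + 1 = 53.

53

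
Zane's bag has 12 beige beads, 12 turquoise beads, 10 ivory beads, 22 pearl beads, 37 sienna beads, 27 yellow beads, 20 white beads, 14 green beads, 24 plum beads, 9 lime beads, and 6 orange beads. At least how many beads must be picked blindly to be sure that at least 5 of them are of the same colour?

Pigeonhole: put each drawn bead into a box by colour. The largest draw with every box below 5 takes min(count, 4) from each colour.
Σ min(cᵢ, 4) = 4 + 4 + 4 + 4 + 4 + 4 + 4 + 4 + 4 + 4 + 4 = 44.
Draw number 44 + 1 = 45 must push one box to 5.

45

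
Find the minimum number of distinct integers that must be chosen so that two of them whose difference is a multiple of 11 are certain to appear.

Integers whose pairwise differences are multiples of 11 are exactly those sharing a remainder mod 11. The 11 residue classes mod 11 are the pigeonholes.
With 11 integers one could put 1 in each residue class and have no class reach 2.
The 12th integer pushes some class to 2, so 11·1 + 1 = 12.

12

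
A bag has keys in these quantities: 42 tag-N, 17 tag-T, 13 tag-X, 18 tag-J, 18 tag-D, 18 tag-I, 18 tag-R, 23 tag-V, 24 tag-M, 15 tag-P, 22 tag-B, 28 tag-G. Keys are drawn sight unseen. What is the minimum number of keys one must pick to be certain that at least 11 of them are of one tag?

121

The 12 tags are the holes; the keys drawn are the pigeons.
To avoid 11 of any one tag, the worst case takes at most 10 of each tag.
That gives 10 + 10 + 10 + 10 + 10 + 10 + 10 + 10 + 10 + 10 + 10 + 10 = 120 keys with no tag reaching 11.
The next key forces some tag to 11, so 120 + 1 = 121.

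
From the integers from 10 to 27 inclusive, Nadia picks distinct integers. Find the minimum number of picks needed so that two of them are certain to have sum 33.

12

Two chosen integers sum to 33 exactly when both halves of some pair {x, 33−x} with 10 ≤ x ≤ 33−x ≤ 23 are chosen — 7 such pairs.
The remaining 4 elements (those with no distinct partner in range) can never complete a 33-sum, so the worst case takes all of them and one from each pair: 4 + 7 = 11.
The 12th integer has to be the second member of some pair, so 11 + 1 = 12.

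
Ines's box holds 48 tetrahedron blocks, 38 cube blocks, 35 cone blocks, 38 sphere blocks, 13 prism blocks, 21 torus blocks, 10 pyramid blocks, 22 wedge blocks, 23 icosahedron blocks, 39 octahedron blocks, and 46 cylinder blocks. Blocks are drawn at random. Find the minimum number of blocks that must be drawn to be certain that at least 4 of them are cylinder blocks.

291

In the worst case for collecting cylinder blocks, every non-cylinder block comes out first.
There are 48 + 38 + 35 + 38 + 13 + 21 + 10 + 22 + 23 + 39 = 287 non-cylinder blocks altogether.
After those, each further block must be cylinder, so 287 + 4 = 291 draws guarantee 4 cylinder blocks.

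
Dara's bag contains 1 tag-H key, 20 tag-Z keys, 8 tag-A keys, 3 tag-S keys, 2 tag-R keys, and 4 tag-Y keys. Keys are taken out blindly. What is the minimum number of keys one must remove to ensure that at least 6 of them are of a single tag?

21

By the pigeonhole principle, put each drawn key into a box by tag. The largest draw with every box below 6 takes min(count, 5) from each tag; tags with fewer than 5 contribute all they have.
Σ min(cᵢ, 5) = 1 + 5 + 5 + 3 + 2 + 4 = 20.
Draw number 20 + 1 = 21 must push one box to 6.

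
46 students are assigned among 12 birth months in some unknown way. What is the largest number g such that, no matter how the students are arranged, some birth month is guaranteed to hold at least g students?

By the pigeonhole principle, the 12 birth months are the holes and the 46 students are the pigeons.
If every birth month held at most 3 students, the total would be at most 12 × 3 = 36, which is less than 46.
So some birth month holds at least ⌈46/12⌉ = 4 students.

4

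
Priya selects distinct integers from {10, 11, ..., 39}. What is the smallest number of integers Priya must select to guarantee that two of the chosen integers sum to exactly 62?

23

Two chosen integers sum to 62 exactly when both halves of some pair {x, 62−x} with 23 ≤ x ≤ 62−x ≤ 39 are chosen — 8 such pairs.
The remaining 14 elements (those with no distinct partner in range) can never complete a 62-sum, so the worst case takes all of them and one from each pair: 14 + 8 = 22.
Pigeonhole: the 23rd integer has to be the second member of some pair, so 22 + 1 = 23.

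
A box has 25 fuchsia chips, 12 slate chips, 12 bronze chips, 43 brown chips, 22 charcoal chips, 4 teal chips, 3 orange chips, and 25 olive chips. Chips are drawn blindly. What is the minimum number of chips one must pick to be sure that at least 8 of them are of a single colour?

The 8 colours are the holes; the chips drawn are the pigeons.
To avoid 8 of any one colour, the worst case takes at most 7 of each colour, or every chip of a colour that has fewer than 7.
That gives 7 + 7 + 7 + 7 + 7 + 4 + 3 + 7 = 49 chips with no colour reaching 8.
The next chip forces some colour to 8, so 49 + 1 = 50.

50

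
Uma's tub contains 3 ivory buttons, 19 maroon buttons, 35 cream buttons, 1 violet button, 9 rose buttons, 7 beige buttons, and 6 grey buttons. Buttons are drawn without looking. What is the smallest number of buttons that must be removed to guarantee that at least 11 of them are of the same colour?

47

By pigeonhole, put each drawn button into a box by colour. The largest draw with every box below 11 takes min(count, 10) from each colour; colours with fewer than 10 contribute all they have.
Σ min(cᵢ, 10) = 3 + 10 + 10 + 1 + 9 + 7 + 6 = 46.
Draw number 46 + 1 = 47 must push one box to 11.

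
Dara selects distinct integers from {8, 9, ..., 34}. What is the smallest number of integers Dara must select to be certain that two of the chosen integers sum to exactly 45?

16

Group the elements by complementary pair {x, 45−x}: {11,34}, {12,33}, {13,32}, …, giving 12 two-element pairs and 3 integers whose partner 45−x falls outside [8,34].
By pigeonhole, treating each of those 15 groups as a pigeonhole, one can pick one integer per group — 15 integers — with no two summing to 45.
The 16th integer lands in an occupied pair, forcing a sum of 45.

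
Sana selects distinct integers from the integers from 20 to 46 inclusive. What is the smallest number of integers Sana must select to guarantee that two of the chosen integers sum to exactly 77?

20

A set avoiding the sum 77 can contain at most one of each pair {x, 77−x}, plus the 11 elements whose complement lies outside the range.
The integers 20, …, 38 (19 of them) are such a set: any two sum to at least 20+21 = 41 and at most 37+38 = 75 < 77.
By pigeonhole, any 20th integer completes one of the 8 pairs, so 20 choices force a sum of 77.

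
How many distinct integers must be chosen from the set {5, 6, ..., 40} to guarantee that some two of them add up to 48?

21

A set avoiding the sum 48 can contain at most one of each pair {x, 48−x}, plus the 4 elements whose complement lies outside the range or equal to its own complement.
The integers 5, …, 24 (20 of them) are such a set: any two sum to at least 5+6 = 11 and at most 23+24 = 47 < 48.
By pigeonhole, any 21st integer completes one of the 16 pairs, so 21 choices force a sum of 48.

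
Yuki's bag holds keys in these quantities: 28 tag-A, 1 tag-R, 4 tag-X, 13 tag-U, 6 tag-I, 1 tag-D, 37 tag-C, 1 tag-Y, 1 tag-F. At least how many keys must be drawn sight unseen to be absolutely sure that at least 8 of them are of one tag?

36

An adversary could hand out at most 7 keys per tag (6 tags run out sooner): 7 + 1 + 4 + 7 + 6 + 1 + 7 + 1 + 1 = 35 keys and still no tag has 8.
By pigeonhole, one more key lands in a tag already at 7, so 36 draws are enough and 35 are not.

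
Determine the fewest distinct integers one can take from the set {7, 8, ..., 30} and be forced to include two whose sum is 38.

Two chosen integers sum to 38 exactly when both halves of some pair {x, 38−x} with 8 ≤ x ≤ 38−x ≤ 30 are chosen — 11 such pairs.
The remaining 2 elements (those with no distinct partner in range) can never complete a 38-sum, so the worst case takes all of them and one from each pair: 2 + 11 = 13.
Pigeonhole: the 14th integer has to be the second member of some pair, so 13 + 1 = 14.

14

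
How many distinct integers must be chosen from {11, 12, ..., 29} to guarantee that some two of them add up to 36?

A set avoiding the sum 36 can contain at most one of each pair {x, 36−x}, plus the 5 elements whose complement lies outside the range or equal to its own complement.
The integers 18, …, 29 (12 of them) are such a set: any two sum to at least 18+19 = 37 > 36.
Pigeonhole: any 13th integer completes one of the 7 pairs, so 13 choices force a sum of 36.

13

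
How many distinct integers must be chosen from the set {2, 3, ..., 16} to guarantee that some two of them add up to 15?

10

Two chosen integers sum to 15 exactly when both halves of some pair {x, 15−x} with 2 ≤ x ≤ 15−x ≤ 13 are chosen — 6 such pairs.
The remaining 3 elements (those with no distinct partner in range) can never complete a 15-sum, so the worst case takes all of them and one from each pair: 3 + 6 = 9.
By the pigeonhole principle, the 10th integer has to be the second member of some pair, so 9 + 1 = 10.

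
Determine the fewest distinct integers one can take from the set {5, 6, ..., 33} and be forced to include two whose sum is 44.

19

A set avoiding the sum 44 can contain at most one of each pair {x, 44−x}, plus the 7 elements whose complement lies outside the range or equal to its own complement.
The integers 5, …, 22 (18 of them) are such a set: any two sum to at least 5+6 = 11 and at most 21+22 = 43 < 44.
By the pigeonhole principle, any 19th integer completes one of the 11 pairs, so 19 choices force a sum of 44.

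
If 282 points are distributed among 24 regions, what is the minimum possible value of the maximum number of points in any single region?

12

The 24 regions are the holes and the 282 points are the pigeons.
If every region held at most 11 points, the total would be at most 24 × 11 = 264, which is less than 282.
So some region holds at least ⌈282/24⌉ = 12 points.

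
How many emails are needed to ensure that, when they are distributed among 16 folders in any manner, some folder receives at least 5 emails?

With 64 emails one could put exactly 4 in each of the 16 folders, and no folder would reach 5.
By pigeonhole, one more email must land in a folder that already has 4, giving it 5.
So 16 × 4 + 1 = 65 emails are required.

65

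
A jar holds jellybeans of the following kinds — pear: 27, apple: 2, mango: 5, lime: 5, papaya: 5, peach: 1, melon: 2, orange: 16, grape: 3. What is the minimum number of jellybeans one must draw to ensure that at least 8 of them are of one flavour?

38

Put each drawn jellybean into a box by flavour. The largest draw with every box below 8 takes min(count, 7) from each flavour; flavours with fewer than 7 contribute all they have.
Σ min(cᵢ, 7) = 7 + 2 + 5 + 5 + 5 + 1 + 2 + 7 + 3 = 37.
Draw number 37 + 1 = 38 must push one box to 8.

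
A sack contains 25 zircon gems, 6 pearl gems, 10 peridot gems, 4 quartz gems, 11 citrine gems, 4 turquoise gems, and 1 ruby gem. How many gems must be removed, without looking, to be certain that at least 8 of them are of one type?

37

The 7 types are the holes; the gems drawn are the pigeons.
To avoid 8 of any one type, the worst case takes at most 7 of each type, or every gem of a type that has fewer than 7.
That gives 7 + 6 + 7 + 4 + 7 + 4 + 1 = 36 gems with no type reaching 8.
The next gem forces some type to 8, so 36 + 1 = 37.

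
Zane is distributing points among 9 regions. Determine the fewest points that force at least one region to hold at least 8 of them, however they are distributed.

64

With 63 points one could put exactly 7 in each of the 9 regions, and no region would reach 8.
By pigeonhole, one more point must land in a region that already has 7, giving it 8.
So 9 × 7 + 1 = 64 points are required.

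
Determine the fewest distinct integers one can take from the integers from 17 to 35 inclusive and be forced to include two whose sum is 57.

A set avoiding the sum 57 can contain at most one of each pair {x, 57−x}, plus the 5 elements whose complement lies outside the range.
The integers 17, …, 28 (12 of them) are such a set: any two sum to at least 17+18 = 35 and at most 27+28 = 55 < 57.
Any 13th integer completes one of the 7 pairs, so 13 choices force a sum of 57.

13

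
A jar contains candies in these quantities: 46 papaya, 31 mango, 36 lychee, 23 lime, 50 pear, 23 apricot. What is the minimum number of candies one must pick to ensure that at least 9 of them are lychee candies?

In the worst case for collecting lychee candies, every non-lychee candy comes out first.
There are 46 + 31 + 23 + 50 + 23 = 173 non-lychee candies altogether.
After those, each further candy must be lychee, so 173 + 9 = 182 draws guarantee 9 lychee candies.

182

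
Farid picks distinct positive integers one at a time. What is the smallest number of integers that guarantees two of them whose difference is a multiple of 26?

Integers whose pairwise differences are multiples of 26 are exactly those sharing a remainder mod 26. The 26 residue classes mod 26 are the pigeonholes.
With 26 integers one could put 1 in each residue class and have no class reach 2.
The 27th integer pushes some class to 2, so 26·1 + 1 = 27.

27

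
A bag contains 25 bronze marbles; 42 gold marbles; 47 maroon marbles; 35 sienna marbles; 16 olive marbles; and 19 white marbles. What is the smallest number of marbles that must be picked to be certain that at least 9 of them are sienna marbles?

158

In the worst case for collecting sienna marbles, every non-sienna marble comes out first.
There are 25 + 42 + 47 + 16 + 19 = 149 non-sienna marbles altogether.
After those, each further marble must be sienna, so 149 + 9 = 158 draws guarantee 9 sienna marbles.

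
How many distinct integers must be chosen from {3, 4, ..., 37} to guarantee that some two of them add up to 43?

20

Group the elements by complementary pair {x, 43−x}: {6,37}, {7,36}, {8,35}, …, giving 16 two-element pairs and 3 integers whose partner 43−x falls outside [3,37].
Treating each of those 19 groups as a pigeonhole, one can pick one integer per group — 19 integers — with no two summing to 43.
The 20th integer lands in an occupied pair, forcing a sum of 43.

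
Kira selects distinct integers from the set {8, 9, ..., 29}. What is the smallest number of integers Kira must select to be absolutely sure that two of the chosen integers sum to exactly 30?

16

A set avoiding the sum 30 can contain at most one of each pair {x, 30−x}, plus the 8 elements whose complement lies outside the range or equal to its own complement.
The integers 15, …, 29 (15 of them) are such a set: any two sum to at least 15+16 = 31 > 30.
Any 16th integer completes one of the 7 pairs, so 16 choices force a sum of 30.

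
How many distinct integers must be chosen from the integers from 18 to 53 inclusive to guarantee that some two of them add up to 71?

A set avoiding the sum 71 can contain at most one of each pair {x, 71−x}.
The integers 36, …, 53 (18 of them) are such a set: any two sum to at least 36+37 = 73 > 71.
By pigeonhole, any 19th integer completes one of the 18 pairs, so 19 choices force a sum of 71.

19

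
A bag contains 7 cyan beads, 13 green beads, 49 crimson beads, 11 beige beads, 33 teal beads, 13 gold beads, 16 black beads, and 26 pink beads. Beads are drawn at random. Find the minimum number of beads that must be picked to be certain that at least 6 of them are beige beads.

In the worst case for collecting beige beads, every non-beige bead comes out first.
There are 7 + 13 + 49 + 33 + 13 + 16 + 26 = 157 non-beige beads altogether.
After those, each further bead must be beige, so 157 + 6 = 163 draws guarantee 6 beige beads.

163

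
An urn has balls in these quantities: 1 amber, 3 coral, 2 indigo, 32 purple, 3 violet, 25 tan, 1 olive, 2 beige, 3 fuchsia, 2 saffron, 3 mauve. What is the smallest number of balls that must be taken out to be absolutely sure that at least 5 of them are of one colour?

Pigeonhole: the 11 colours are the holes; the balls drawn are the pigeons.
To avoid 5 of any one colour, the worst case takes at most 4 of each colour, or every ball of a colour that has fewer than 4.
That gives 1 + 3 + 2 + 4 + 3 + 4 + 1 + 2 + 3 + 2 + 3 = 28 balls with no colour reaching 5.
The next ball forces some colour to 5, so 28 + 1 = 29.

29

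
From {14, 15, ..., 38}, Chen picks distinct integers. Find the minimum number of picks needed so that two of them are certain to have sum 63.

19

Group the elements by complementary pair {x, 63−x}: {25,38}, {26,37}, {27,36}, …, giving 7 two-element pairs and 11 integers whose partner 63−x falls outside [14,38].
Pigeonhole: treating each of those 18 groups as a pigeonhole, one can pick one integer per group — 18 integers — with no two summing to 63.
The 19th integer lands in an occupied pair, forcing a sum of 63.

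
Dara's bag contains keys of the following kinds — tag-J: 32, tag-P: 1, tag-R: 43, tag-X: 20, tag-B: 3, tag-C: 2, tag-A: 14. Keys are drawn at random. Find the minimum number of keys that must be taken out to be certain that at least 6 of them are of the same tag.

Put each drawn key into a box by tag. The largest draw with every box below 6 takes min(count, 5) from each tag; tags with fewer than 5 contribute all they have.
Σ min(cᵢ, 5) = 5 + 1 + 5 + 5 + 3 + 2 + 5 = 26.
Draw number 26 + 1 = 27 must push one box to 6.

27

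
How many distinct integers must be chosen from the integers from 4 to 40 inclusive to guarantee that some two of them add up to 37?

A set avoiding the sum 37 can contain at most one of each pair {x, 37−x}, plus the 7 elements whose complement lies outside the range.
The integers 19, …, 40 (22 of them) are such a set: any two sum to at least 19+20 = 39 > 37.
Pigeonhole: any 23rd integer completes one of the 15 pairs, so 23 choices force a sum of 37.

23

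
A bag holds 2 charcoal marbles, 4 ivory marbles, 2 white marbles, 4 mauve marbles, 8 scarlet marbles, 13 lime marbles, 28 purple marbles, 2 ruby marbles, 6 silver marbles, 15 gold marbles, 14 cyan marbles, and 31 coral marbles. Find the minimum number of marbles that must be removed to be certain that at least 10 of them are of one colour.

By the pigeonhole principle, put each drawn marble into a box by colour. The largest draw with every box below 10 takes min(count, 9) from each colour; colours with fewer than 9 contribute all they have.
Σ min(cᵢ, 9) = 2 + 4 + 2 + 4 + 8 + 9 + 9 + 2 + 6 + 9 + 9 + 9 = 73.
Draw number 73 + 1 = 74 must push one box to 10.

74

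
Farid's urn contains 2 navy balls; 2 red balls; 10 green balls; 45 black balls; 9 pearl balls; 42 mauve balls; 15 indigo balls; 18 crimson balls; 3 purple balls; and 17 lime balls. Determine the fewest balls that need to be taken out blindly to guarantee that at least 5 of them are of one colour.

36

The 10 colours are the holes; the balls drawn are the pigeons.
To avoid 5 of any one colour, the worst case takes at most 4 of each colour, or every ball of a colour that has fewer than 4.
That gives 2 + 2 + 4 + 4 + 4 + 4 + 4 + 4 + 3 + 4 = 35 balls with no colour reaching 5.
The next ball forces some colour to 5, so 35 + 1 = 36.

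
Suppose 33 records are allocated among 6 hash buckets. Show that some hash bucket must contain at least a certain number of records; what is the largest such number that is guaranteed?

The 6 hash buckets are the holes and the 33 records are the pigeons.
If every hash bucket held at most 5 records, the total would be at most 6 × 5 = 30, which is less than 33.
So some hash bucket holds at least ⌈33/6⌉ = 6 records.

6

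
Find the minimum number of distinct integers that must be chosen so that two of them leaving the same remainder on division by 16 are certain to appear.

The 16 residue classes mod 16 are the pigeonholes.
With 16 integers one could put 1 in each residue class and have no class reach 2.
The 17th integer pushes some class to 2, so 16·1 + 1 = 17.

17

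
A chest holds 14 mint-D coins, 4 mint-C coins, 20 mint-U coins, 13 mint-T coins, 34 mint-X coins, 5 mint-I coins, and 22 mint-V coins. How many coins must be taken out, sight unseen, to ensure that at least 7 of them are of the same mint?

Pigeonhole: put each drawn coin into a box by mint. The largest draw with every box below 7 takes min(count, 6) from each mint; mints with fewer than 6 contribute all they have.
Σ min(cᵢ, 6) = 6 + 4 + 6 + 6 + 6 + 5 + 6 = 39.
Draw number 39 + 1 = 40 must push one box to 7.

40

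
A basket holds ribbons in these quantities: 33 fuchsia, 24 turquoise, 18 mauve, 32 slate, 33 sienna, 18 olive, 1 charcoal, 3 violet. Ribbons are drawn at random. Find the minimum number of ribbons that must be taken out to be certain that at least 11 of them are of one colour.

65

Pigeonhole: put each drawn ribbon into a box by colour. The largest draw with every box below 11 takes min(count, 10) from each colour; colours with fewer than 10 contribute all they have.
Σ min(cᵢ, 10) = 10 + 10 + 10 + 10 + 10 + 10 + 1 + 3 = 64.
Draw number 64 + 1 = 65 must push one box to 11.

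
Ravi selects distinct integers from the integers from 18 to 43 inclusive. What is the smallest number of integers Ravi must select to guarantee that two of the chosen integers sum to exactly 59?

15

A set avoiding the sum 59 can contain at most one of each pair {x, 59−x}, plus the 2 elements whose complement lies outside the range.
The integers 30, …, 43 (14 of them) are such a set: any two sum to at least 30+31 = 61 > 59.
Any 15th integer completes one of the 12 pairs, so 15 choices force a sum of 59.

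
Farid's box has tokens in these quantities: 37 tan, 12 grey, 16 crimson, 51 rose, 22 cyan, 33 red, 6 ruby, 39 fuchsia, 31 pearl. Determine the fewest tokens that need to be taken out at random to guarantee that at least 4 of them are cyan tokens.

229

In the worst case for collecting cyan tokens, every non-cyan token comes out first.
There are 37 + 12 + 16 + 51 + 33 + 6 + 39 + 31 = 225 non-cyan tokens altogether.
After those, each further token must be cyan, so 225 + 4 = 229 draws guarantee 4 cyan tokens.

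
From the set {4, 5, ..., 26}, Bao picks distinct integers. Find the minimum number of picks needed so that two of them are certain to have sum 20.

Two chosen integers sum to 20 exactly when both halves of some pair {x, 20−x} with 4 ≤ x ≤ 20−x ≤ 16 are chosen — 6 such pairs.
The remaining 11 elements (those with no distinct partner in range) can never complete a 20-sum, so the worst case takes all of them and one from each pair: 11 + 6 = 17.
The 18th integer has to be the second member of some pair, so 17 + 1 = 18.

18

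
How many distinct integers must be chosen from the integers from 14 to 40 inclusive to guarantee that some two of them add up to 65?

20

A set avoiding the sum 65 can contain at most one of each pair {x, 65−x}, plus the 11 elements whose complement lies outside the range.
The integers 14, …, 32 (19 of them) are such a set: any two sum to at least 14+15 = 29 and at most 31+32 = 63 < 65.
Any 20th integer completes one of the 8 pairs, so 20 choices force a sum of 65.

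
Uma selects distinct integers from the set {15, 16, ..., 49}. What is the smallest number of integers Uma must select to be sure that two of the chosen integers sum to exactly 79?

26

Group the elements by complementary pair {x, 79−x}: {30,49}, {31,48}, {32,47}, …, giving 10 two-element pairs and 15 integers whose partner 79−x falls outside [15,49].
By pigeonhole, treating each of those 25 groups as a pigeonhole, one can pick one integer per group — 25 integers — with no two summing to 79.
The 26th integer lands in an occupied pair, forcing a sum of 79.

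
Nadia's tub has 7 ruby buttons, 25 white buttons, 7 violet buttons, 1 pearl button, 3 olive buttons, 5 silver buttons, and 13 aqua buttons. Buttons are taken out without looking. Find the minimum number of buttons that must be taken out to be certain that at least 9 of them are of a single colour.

An adversary could hand out at most 8 buttons per colour (5 colours run out sooner): 7 + 8 + 7 + 1 + 3 + 5 + 8 = 39 buttons and still no colour has 9.
One more button lands in a colour already at 8, so 40 draws are enough and 39 are not.

40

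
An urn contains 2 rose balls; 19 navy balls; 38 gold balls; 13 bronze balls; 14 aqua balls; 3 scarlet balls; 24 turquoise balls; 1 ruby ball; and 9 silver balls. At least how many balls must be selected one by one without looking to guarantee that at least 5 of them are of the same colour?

31

An adversary could hand out at most 4 balls per colour (rose, scarlet, ruby run out sooner): 2 + 4 + 4 + 4 + 4 + 3 + 4 + 1 + 4 = 30 balls and still no colour has 5.
Pigeonhole: one more ball lands in a colour already at 4, so 31 draws are enough and 30 are not.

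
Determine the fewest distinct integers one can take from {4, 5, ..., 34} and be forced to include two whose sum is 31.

20

Two chosen integers sum to 31 exactly when both halves of some pair {x, 31−x} with 4 ≤ x ≤ 31−x ≤ 27 are chosen — 12 such pairs.
The remaining 7 elements (those with no distinct partner in range) can never complete a 31-sum, so the worst case takes all of them and one from each pair: 7 + 12 = 19.
By pigeonhole, the 20th integer has to be the second member of some pair, so 19 + 1 = 20.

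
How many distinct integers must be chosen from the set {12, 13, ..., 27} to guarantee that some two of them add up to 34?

12

A set avoiding the sum 34 can contain at most one of each pair {x, 34−x}, plus the 6 elements whose complement lies outside the range or equal to its own complement.
The integers 17, …, 27 (11 of them) are such a set: any two sum to at least 17+18 = 35 > 34.
By pigeonhole, any 12th integer completes one of the 5 pairs, so 12 choices force a sum of 34.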